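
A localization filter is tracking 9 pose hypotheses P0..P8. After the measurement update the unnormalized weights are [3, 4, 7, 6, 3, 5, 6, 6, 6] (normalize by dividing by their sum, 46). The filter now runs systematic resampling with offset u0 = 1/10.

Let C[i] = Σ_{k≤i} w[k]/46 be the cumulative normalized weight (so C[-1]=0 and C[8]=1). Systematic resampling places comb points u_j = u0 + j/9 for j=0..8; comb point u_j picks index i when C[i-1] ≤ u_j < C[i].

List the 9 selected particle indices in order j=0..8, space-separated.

C = [3/46, 7/46, 7/23, 10/23, 1/2, 14/23, 17/23, 20/23, 1]
j=0: u_0=1/10 ∈ [3/46, 7/46) → index 1
j=1: u_1=19/90 ∈ [7/46, 7/23) → index 2
j=2: u_2=29/90 ∈ [7/23, 10/23) → index 3
j=3: u_3=13/30 ∈ [7/23, 10/23) → index 3
j=4: u_4=49/90 ∈ [1/2, 14/23) → index 5
j=5: u_5=59/90 ∈ [14/23, 17/23) → index 6
j=6: u_6=23/30 ∈ [17/23, 20/23) → index 7
j=7: u_7=79/90 ∈ [20/23, 1) → index 8
j=8: u_8=89/90 ∈ [20/23, 1) → index 8

1 2 3 3 5 6 7 8 8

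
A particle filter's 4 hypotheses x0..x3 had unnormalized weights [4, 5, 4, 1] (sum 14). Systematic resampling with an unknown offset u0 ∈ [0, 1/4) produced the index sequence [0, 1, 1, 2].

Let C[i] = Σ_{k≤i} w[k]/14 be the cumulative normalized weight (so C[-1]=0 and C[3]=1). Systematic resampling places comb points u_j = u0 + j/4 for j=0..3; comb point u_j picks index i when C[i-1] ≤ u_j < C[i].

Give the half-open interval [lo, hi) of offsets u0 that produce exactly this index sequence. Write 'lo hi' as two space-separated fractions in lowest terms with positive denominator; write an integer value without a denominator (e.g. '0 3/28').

1/28 1/7

C = [2/7, 9/14, 13/14, 1]
j=0 picked index 0: u0 ∈ [0, 2/7)
j=1 picked index 1: u0 ∈ [1/28, 11/28)
j=2 picked index 1: u0 ∈ [-3/14, 1/7)
j=3 picked index 2: u0 ∈ [-3/28, 5/28)
intersection: [1/28, 1/7)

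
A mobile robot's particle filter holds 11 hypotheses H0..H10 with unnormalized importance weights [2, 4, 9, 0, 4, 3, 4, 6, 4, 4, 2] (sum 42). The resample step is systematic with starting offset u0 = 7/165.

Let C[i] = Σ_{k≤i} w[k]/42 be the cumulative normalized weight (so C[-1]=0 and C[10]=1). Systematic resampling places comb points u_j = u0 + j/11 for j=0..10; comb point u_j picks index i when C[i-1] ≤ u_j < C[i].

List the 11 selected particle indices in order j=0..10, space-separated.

C = [1/21, 1/7, 5/14, 5/14, 19/42, 11/21, 13/21, 16/21, 6/7, 20/21, 1]
j=0: u_0=7/165 ∈ [0, 1/21) → index 0
j=1: u_1=2/15 ∈ [1/21, 1/7) → index 1
j=2: u_2=37/165 ∈ [1/7, 5/14) → index 2
j=3: u_3=52/165 ∈ [1/7, 5/14) → index 2
j=4: u_4=67/165 ∈ [5/14, 19/42) → index 4
j=5: u_5=82/165 ∈ [19/42, 11/21) → index 5
j=6: u_6=97/165 ∈ [11/21, 13/21) → index 6
j=7: u_7=112/165 ∈ [13/21, 16/21) → index 7
j=8: u_8=127/165 ∈ [16/21, 6/7) → index 8
j=9: u_9=142/165 ∈ [6/7, 20/21) → index 9
j=10: u_10=157/165 ∈ [6/7, 20/21) → index 9

0 1 2 2 4 5 6 7 8 9 9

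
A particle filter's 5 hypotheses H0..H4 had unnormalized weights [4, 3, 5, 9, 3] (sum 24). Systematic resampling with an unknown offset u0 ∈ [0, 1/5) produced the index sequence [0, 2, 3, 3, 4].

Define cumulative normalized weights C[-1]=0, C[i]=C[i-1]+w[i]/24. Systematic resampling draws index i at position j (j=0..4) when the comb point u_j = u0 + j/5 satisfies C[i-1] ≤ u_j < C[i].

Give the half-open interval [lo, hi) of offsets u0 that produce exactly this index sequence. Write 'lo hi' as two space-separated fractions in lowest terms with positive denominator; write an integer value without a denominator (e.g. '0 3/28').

C = [1/6, 7/24, 1/2, 7/8, 1]
j=0 picked index 0: u0 ∈ [0, 1/6)
j=1 picked index 2: u0 ∈ [11/120, 3/10)
j=2 picked index 3: u0 ∈ [1/10, 19/40)
j=3 picked index 3: u0 ∈ [-1/10, 11/40)
j=4 picked index 4: u0 ∈ [3/40, 1/5)
intersection: [1/10, 1/6)

1/10 1/6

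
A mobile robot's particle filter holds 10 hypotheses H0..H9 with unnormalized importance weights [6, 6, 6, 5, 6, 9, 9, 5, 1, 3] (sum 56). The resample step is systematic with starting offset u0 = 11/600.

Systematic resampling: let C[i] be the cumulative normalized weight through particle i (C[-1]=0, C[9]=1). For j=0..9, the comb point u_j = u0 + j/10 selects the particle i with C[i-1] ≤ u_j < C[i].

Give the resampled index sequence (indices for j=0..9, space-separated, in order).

0 1 2 2 4 5 5 6 6 7

C = [3/28, 3/14, 9/28, 23/56, 29/56, 19/28, 47/56, 13/14, 53/56, 1]
j=0: u_0=11/600 ∈ [0, 3/28) → index 0
j=1: u_1=71/600 ∈ [3/28, 3/14) → index 1
j=2: u_2=131/600 ∈ [3/14, 9/28) → index 2
j=3: u_3=191/600 ∈ [3/14, 9/28) → index 2
j=4: u_4=251/600 ∈ [23/56, 29/56) → index 4
j=5: u_5=311/600 ∈ [29/56, 19/28) → index 5
j=6: u_6=371/600 ∈ [29/56, 19/28) → index 5
j=7: u_7=431/600 ∈ [19/28, 47/56) → index 6
j=8: u_8=491/600 ∈ [19/28, 47/56) → index 6
j=9: u_9=551/600 ∈ [47/56, 13/14) → index 7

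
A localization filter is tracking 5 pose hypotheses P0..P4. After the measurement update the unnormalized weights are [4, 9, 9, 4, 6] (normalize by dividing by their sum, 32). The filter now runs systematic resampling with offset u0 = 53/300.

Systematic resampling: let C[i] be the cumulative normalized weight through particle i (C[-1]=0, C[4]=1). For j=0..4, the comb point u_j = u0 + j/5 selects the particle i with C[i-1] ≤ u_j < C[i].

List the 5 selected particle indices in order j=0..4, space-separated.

1 1 2 3 4

C = [1/8, 13/32, 11/16, 13/16, 1]
j=0: u_0=53/300 ∈ [1/8, 13/32) → index 1
j=1: u_1=113/300 ∈ [1/8, 13/32) → index 1
j=2: u_2=173/300 ∈ [13/32, 11/16) → index 2
j=3: u_3=233/300 ∈ [11/16, 13/16) → index 3
j=4: u_4=293/300 ∈ [13/16, 1) → index 4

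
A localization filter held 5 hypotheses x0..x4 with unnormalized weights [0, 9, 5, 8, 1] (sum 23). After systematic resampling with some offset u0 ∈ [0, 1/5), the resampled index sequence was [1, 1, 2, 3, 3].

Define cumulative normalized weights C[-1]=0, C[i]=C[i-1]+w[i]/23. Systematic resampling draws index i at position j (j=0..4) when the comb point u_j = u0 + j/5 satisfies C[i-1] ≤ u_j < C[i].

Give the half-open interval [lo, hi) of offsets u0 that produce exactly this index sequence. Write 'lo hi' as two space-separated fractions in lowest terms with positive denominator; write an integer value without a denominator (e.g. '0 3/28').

C = [0, 9/23, 14/23, 22/23, 1]
j=0 picked index 1: u0 ∈ [0, 9/23)
j=1 picked index 1: u0 ∈ [-1/5, 22/115)
j=2 picked index 2: u0 ∈ [-1/115, 24/115)
j=3 picked index 3: u0 ∈ [1/115, 41/115)
j=4 picked index 3: u0 ∈ [-22/115, 18/115)
intersection: [1/115, 18/115)

1/115 18/115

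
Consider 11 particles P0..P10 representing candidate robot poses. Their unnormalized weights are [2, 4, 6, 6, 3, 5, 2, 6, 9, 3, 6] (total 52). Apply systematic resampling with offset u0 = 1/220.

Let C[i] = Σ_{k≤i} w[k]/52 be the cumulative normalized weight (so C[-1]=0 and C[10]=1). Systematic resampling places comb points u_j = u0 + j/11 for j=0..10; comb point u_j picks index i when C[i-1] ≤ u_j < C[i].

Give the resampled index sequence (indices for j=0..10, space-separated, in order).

0 1 2 3 4 5 7 7 8 8 10

C = [1/26, 3/26, 3/13, 9/26, 21/52, 1/2, 7/13, 17/26, 43/52, 23/26, 1]
j=0: u_0=1/220 ∈ [0, 1/26) → index 0
j=1: u_1=21/220 ∈ [1/26, 3/26) → index 1
j=2: u_2=41/220 ∈ [3/26, 3/13) → index 2
j=3: u_3=61/220 ∈ [3/13, 9/26) → index 3
j=4: u_4=81/220 ∈ [9/26, 21/52) → index 4
j=5: u_5=101/220 ∈ [21/52, 1/2) → index 5
j=6: u_6=11/20 ∈ [7/13, 17/26) → index 7
j=7: u_7=141/220 ∈ [7/13, 17/26) → index 7
j=8: u_8=161/220 ∈ [17/26, 43/52) → index 8
j=9: u_9=181/220 ∈ [17/26, 43/52) → index 8
j=10: u_10=201/220 ∈ [23/26, 1) → index 10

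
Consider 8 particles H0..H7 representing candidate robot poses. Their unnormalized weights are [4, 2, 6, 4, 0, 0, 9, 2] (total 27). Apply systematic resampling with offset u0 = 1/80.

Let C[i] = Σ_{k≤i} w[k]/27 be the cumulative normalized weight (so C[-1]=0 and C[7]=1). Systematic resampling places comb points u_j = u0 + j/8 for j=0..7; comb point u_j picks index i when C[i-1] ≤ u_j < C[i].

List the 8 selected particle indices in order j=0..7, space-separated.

0 0 2 2 3 6 6 6

C = [4/27, 2/9, 4/9, 16/27, 16/27, 16/27, 25/27, 1]
j=0: u_0=1/80 ∈ [0, 4/27) → index 0
j=1: u_1=11/80 ∈ [0, 4/27) → index 0
j=2: u_2=21/80 ∈ [2/9, 4/9) → index 2
j=3: u_3=31/80 ∈ [2/9, 4/9) → index 2
j=4: u_4=41/80 ∈ [4/9, 16/27) → index 3
j=5: u_5=51/80 ∈ [16/27, 25/27) → index 6
j=6: u_6=61/80 ∈ [16/27, 25/27) → index 6
j=7: u_7=71/80 ∈ [16/27, 25/27) → index 6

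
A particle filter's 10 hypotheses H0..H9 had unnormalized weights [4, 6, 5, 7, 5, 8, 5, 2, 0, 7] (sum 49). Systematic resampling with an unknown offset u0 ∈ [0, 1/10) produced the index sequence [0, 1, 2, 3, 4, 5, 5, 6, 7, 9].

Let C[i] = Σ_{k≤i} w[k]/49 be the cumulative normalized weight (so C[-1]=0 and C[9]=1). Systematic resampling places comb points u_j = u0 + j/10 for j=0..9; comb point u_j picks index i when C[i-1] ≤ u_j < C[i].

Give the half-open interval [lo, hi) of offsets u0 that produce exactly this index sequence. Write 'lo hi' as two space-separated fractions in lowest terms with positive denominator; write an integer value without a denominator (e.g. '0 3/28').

C = [4/49, 10/49, 15/49, 22/49, 27/49, 5/7, 40/49, 6/7, 6/7, 1]
j=0 picked index 0: u0 ∈ [0, 4/49)
j=1 picked index 1: u0 ∈ [-9/490, 51/490)
j=2 picked index 2: u0 ∈ [1/245, 26/245)
j=3 picked index 3: u0 ∈ [3/490, 73/490)
j=4 picked index 4: u0 ∈ [12/245, 37/245)
j=5 picked index 5: u0 ∈ [5/98, 3/14)
j=6 picked index 5: u0 ∈ [-12/245, 4/35)
j=7 picked index 6: u0 ∈ [1/70, 57/490)
j=8 picked index 7: u0 ∈ [4/245, 2/35)
j=9 picked index 9: u0 ∈ [-3/70, 1/10)
intersection: [5/98, 2/35)

5/98 2/35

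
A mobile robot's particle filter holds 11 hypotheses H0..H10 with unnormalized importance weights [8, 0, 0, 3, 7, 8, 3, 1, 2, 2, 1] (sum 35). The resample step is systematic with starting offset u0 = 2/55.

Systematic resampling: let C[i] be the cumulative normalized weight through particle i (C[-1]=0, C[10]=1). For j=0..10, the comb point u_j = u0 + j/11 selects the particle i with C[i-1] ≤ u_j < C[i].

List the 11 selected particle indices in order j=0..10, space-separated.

C = [8/35, 8/35, 8/35, 11/35, 18/35, 26/35, 29/35, 6/7, 32/35, 34/35, 1]
j=0: u_0=2/55 ∈ [0, 8/35) → index 0
j=1: u_1=7/55 ∈ [0, 8/35) → index 0
j=2: u_2=12/55 ∈ [0, 8/35) → index 0
j=3: u_3=17/55 ∈ [8/35, 11/35) → index 3
j=4: u_4=2/5 ∈ [11/35, 18/35) → index 4
j=5: u_5=27/55 ∈ [11/35, 18/35) → index 4
j=6: u_6=32/55 ∈ [18/35, 26/35) → index 5
j=7: u_7=37/55 ∈ [18/35, 26/35) → index 5
j=8: u_8=42/55 ∈ [26/35, 29/35) → index 6
j=9: u_9=47/55 ∈ [29/35, 6/7) → index 7
j=10: u_10=52/55 ∈ [32/35, 34/35) → index 9

0 0 0 3 4 4 5 5 6 7 9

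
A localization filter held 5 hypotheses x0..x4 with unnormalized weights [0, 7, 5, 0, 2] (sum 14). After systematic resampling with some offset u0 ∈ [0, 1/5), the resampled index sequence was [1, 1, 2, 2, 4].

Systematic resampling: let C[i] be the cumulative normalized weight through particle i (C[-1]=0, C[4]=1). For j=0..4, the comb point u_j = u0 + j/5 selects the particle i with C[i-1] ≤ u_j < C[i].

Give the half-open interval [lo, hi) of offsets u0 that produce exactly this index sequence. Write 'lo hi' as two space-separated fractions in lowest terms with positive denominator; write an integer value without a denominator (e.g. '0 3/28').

1/10 1/5

C = [0, 1/2, 6/7, 6/7, 1]
j=0 picked index 1: u0 ∈ [0, 1/2)
j=1 picked index 1: u0 ∈ [-1/5, 3/10)
j=2 picked index 2: u0 ∈ [1/10, 16/35)
j=3 picked index 2: u0 ∈ [-1/10, 9/35)
j=4 picked index 4: u0 ∈ [2/35, 1/5)
intersection: [1/10, 1/5)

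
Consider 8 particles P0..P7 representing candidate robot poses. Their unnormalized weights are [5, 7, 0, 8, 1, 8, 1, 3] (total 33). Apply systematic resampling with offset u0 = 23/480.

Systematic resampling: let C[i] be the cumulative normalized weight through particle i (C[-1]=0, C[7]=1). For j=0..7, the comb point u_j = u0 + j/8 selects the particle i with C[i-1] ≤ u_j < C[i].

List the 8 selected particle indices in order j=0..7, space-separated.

0 1 1 3 3 5 5 7

C = [5/33, 4/11, 4/11, 20/33, 7/11, 29/33, 10/11, 1]
j=0: u_0=23/480 ∈ [0, 5/33) → index 0
j=1: u_1=83/480 ∈ [5/33, 4/11) → index 1
j=2: u_2=143/480 ∈ [5/33, 4/11) → index 1
j=3: u_3=203/480 ∈ [4/11, 20/33) → index 3
j=4: u_4=263/480 ∈ [4/11, 20/33) → index 3
j=5: u_5=323/480 ∈ [7/11, 29/33) → index 5
j=6: u_6=383/480 ∈ [7/11, 29/33) → index 5
j=7: u_7=443/480 ∈ [10/11, 1) → index 7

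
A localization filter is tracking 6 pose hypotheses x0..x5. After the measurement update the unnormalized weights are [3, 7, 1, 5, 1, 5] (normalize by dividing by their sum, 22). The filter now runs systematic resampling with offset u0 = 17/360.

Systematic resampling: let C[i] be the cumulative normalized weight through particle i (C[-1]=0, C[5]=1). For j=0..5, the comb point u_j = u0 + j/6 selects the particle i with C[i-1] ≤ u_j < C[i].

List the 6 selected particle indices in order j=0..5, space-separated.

0 1 1 3 3 5

C = [3/22, 5/11, 1/2, 8/11, 17/22, 1]
j=0: u_0=17/360 ∈ [0, 3/22) → index 0
j=1: u_1=77/360 ∈ [3/22, 5/11) → index 1
j=2: u_2=137/360 ∈ [3/22, 5/11) → index 1
j=3: u_3=197/360 ∈ [1/2, 8/11) → index 3
j=4: u_4=257/360 ∈ [1/2, 8/11) → index 3
j=5: u_5=317/360 ∈ [17/22, 1) → index 5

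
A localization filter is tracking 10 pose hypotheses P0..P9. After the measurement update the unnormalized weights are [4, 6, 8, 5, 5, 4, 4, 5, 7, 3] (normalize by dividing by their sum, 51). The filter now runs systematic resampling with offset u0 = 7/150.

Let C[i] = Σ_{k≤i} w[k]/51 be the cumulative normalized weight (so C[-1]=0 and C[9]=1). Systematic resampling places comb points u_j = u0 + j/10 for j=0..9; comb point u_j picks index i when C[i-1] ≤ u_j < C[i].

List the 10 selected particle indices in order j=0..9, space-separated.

0 1 2 2 3 4 6 7 8 9

C = [4/51, 10/51, 6/17, 23/51, 28/51, 32/51, 12/17, 41/51, 16/17, 1]
j=0: u_0=7/150 ∈ [0, 4/51) → index 0
j=1: u_1=11/75 ∈ [4/51, 10/51) → index 1
j=2: u_2=37/150 ∈ [10/51, 6/17) → index 2
j=3: u_3=26/75 ∈ [10/51, 6/17) → index 2
j=4: u_4=67/150 ∈ [6/17, 23/51) → index 3
j=5: u_5=41/75 ∈ [23/51, 28/51) → index 4
j=6: u_6=97/150 ∈ [32/51, 12/17) → index 6
j=7: u_7=56/75 ∈ [12/17, 41/51) → index 7
j=8: u_8=127/150 ∈ [41/51, 16/17) → index 8
j=9: u_9=71/75 ∈ [16/17, 1) → index 9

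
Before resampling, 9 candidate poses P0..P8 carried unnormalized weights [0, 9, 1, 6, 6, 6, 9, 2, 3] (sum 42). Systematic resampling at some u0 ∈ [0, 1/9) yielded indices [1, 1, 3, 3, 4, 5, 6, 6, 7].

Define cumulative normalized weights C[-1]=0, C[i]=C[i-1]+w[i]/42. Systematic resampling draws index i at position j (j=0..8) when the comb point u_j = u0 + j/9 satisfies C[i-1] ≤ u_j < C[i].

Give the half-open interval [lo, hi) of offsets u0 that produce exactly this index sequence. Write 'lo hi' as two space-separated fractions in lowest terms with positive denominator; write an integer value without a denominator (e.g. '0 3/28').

C = [0, 3/14, 5/21, 8/21, 11/21, 2/3, 37/42, 13/14, 1]
j=0 picked index 1: u0 ∈ [0, 3/14)
j=1 picked index 1: u0 ∈ [-1/9, 13/126)
j=2 picked index 3: u0 ∈ [1/63, 10/63)
j=3 picked index 3: u0 ∈ [-2/21, 1/21)
j=4 picked index 4: u0 ∈ [-4/63, 5/63)
j=5 picked index 5: u0 ∈ [-2/63, 1/9)
j=6 picked index 6: u0 ∈ [0, 3/14)
j=7 picked index 6: u0 ∈ [-1/9, 13/126)
j=8 picked index 7: u0 ∈ [-1/126, 5/126)
intersection: [1/63, 5/126)

1/63 5/126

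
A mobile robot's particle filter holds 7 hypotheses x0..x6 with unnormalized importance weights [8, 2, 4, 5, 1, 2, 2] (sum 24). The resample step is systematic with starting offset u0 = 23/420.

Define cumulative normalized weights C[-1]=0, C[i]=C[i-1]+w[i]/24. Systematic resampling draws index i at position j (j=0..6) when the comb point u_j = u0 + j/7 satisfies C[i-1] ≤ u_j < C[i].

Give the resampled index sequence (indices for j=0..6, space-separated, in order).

C = [1/3, 5/12, 7/12, 19/24, 5/6, 11/12, 1]
j=0: u_0=23/420 ∈ [0, 1/3) → index 0
j=1: u_1=83/420 ∈ [0, 1/3) → index 0
j=2: u_2=143/420 ∈ [1/3, 5/12) → index 1
j=3: u_3=29/60 ∈ [5/12, 7/12) → index 2
j=4: u_4=263/420 ∈ [7/12, 19/24) → index 3
j=5: u_5=323/420 ∈ [7/12, 19/24) → index 3
j=6: u_6=383/420 ∈ [5/6, 11/12) → index 5

0 0 1 2 3 3 5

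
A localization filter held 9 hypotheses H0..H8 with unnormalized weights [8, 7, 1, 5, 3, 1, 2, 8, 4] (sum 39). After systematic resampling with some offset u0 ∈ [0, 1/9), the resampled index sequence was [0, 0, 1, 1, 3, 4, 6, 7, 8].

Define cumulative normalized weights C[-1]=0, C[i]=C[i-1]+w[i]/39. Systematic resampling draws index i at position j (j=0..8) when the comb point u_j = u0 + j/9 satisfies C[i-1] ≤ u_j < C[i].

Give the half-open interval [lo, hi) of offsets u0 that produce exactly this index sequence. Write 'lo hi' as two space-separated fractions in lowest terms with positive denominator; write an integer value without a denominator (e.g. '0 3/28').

C = [8/39, 5/13, 16/39, 7/13, 8/13, 25/39, 9/13, 35/39, 1]
j=0 picked index 0: u0 ∈ [0, 8/39)
j=1 picked index 0: u0 ∈ [-1/9, 11/117)
j=2 picked index 1: u0 ∈ [-2/117, 19/117)
j=3 picked index 1: u0 ∈ [-5/39, 2/39)
j=4 picked index 3: u0 ∈ [-4/117, 11/117)
j=5 picked index 4: u0 ∈ [-2/117, 7/117)
j=6 picked index 6: u0 ∈ [-1/39, 1/39)
j=7 picked index 7: u0 ∈ [-10/117, 14/117)
j=8 picked index 8: u0 ∈ [1/117, 1/9)
intersection: [1/117, 1/39)

1/117 1/39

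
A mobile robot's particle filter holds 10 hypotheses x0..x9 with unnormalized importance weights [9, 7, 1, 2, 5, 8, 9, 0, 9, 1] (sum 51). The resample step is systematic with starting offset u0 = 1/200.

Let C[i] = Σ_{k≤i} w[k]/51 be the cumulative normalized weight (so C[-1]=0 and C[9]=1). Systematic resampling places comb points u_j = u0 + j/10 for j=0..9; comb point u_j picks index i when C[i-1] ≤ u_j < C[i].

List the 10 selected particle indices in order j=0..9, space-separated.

C = [3/17, 16/51, 1/3, 19/51, 8/17, 32/51, 41/51, 41/51, 50/51, 1]
j=0: u_0=1/200 ∈ [0, 3/17) → index 0
j=1: u_1=21/200 ∈ [0, 3/17) → index 0
j=2: u_2=41/200 ∈ [3/17, 16/51) → index 1
j=3: u_3=61/200 ∈ [3/17, 16/51) → index 1
j=4: u_4=81/200 ∈ [19/51, 8/17) → index 4
j=5: u_5=101/200 ∈ [8/17, 32/51) → index 5
j=6: u_6=121/200 ∈ [8/17, 32/51) → index 5
j=7: u_7=141/200 ∈ [32/51, 41/51) → index 6
j=8: u_8=161/200 ∈ [41/51, 50/51) → index 8
j=9: u_9=181/200 ∈ [41/51, 50/51) → index 8

0 0 1 1 4 5 5 6 8 8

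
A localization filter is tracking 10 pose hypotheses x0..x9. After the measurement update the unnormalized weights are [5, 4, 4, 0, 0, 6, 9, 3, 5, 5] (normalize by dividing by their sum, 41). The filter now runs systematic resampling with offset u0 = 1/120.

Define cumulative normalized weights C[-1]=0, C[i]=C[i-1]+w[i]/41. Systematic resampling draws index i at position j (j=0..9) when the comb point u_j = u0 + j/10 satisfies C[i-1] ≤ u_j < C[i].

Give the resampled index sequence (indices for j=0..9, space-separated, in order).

0 0 1 2 5 6 6 7 8 9

C = [5/41, 9/41, 13/41, 13/41, 13/41, 19/41, 28/41, 31/41, 36/41, 1]
j=0: u_0=1/120 ∈ [0, 5/41) → index 0
j=1: u_1=13/120 ∈ [0, 5/41) → index 0
j=2: u_2=5/24 ∈ [5/41, 9/41) → index 1
j=3: u_3=37/120 ∈ [9/41, 13/41) → index 2
j=4: u_4=49/120 ∈ [13/41, 19/41) → index 5
j=5: u_5=61/120 ∈ [19/41, 28/41) → index 6
j=6: u_6=73/120 ∈ [19/41, 28/41) → index 6
j=7: u_7=17/24 ∈ [28/41, 31/41) → index 7
j=8: u_8=97/120 ∈ [31/41, 36/41) → index 8
j=9: u_9=109/120 ∈ [36/41, 1) → index 9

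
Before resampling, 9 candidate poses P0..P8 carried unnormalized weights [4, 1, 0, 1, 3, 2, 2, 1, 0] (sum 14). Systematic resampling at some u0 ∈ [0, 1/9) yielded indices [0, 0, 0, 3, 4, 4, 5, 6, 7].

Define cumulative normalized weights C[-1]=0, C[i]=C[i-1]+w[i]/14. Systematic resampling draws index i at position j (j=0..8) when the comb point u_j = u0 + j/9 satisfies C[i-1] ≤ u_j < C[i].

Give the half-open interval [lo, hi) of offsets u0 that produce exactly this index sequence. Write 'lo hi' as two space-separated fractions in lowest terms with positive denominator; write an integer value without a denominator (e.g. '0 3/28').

5/126 4/63

C = [2/7, 5/14, 5/14, 3/7, 9/14, 11/14, 13/14, 1, 1]
j=0 picked index 0: u0 ∈ [0, 2/7)
j=1 picked index 0: u0 ∈ [-1/9, 11/63)
j=2 picked index 0: u0 ∈ [-2/9, 4/63)
j=3 picked index 3: u0 ∈ [1/42, 2/21)
j=4 picked index 4: u0 ∈ [-1/63, 25/126)
j=5 picked index 4: u0 ∈ [-8/63, 11/126)
j=6 picked index 5: u0 ∈ [-1/42, 5/42)
j=7 picked index 6: u0 ∈ [1/126, 19/126)
j=8 picked index 7: u0 ∈ [5/126, 1/9)
intersection: [5/126, 4/63)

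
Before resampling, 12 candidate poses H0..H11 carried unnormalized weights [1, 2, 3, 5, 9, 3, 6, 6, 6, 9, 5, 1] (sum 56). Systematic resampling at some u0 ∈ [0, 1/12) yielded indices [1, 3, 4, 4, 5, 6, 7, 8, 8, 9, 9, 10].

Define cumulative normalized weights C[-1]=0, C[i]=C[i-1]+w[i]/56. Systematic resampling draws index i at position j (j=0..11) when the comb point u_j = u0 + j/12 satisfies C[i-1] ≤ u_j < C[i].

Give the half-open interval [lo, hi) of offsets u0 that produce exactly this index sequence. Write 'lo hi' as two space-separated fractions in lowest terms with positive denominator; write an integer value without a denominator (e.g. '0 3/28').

1/24 3/56

C = [1/56, 3/56, 3/28, 11/56, 5/14, 23/56, 29/56, 5/8, 41/56, 25/28, 55/56, 1]
j=0 picked index 1: u0 ∈ [1/56, 3/56)
j=1 picked index 3: u0 ∈ [1/42, 19/168)
j=2 picked index 4: u0 ∈ [5/168, 4/21)
j=3 picked index 4: u0 ∈ [-3/56, 3/28)
j=4 picked index 5: u0 ∈ [1/42, 13/168)
j=5 picked index 6: u0 ∈ [-1/168, 17/168)
j=6 picked index 7: u0 ∈ [1/56, 1/8)
j=7 picked index 8: u0 ∈ [1/24, 25/168)
j=8 picked index 8: u0 ∈ [-1/24, 11/168)
j=9 picked index 9: u0 ∈ [-1/56, 1/7)
j=10 picked index 9: u0 ∈ [-17/168, 5/84)
j=11 picked index 10: u0 ∈ [-1/42, 11/168)
intersection: [1/24, 3/56)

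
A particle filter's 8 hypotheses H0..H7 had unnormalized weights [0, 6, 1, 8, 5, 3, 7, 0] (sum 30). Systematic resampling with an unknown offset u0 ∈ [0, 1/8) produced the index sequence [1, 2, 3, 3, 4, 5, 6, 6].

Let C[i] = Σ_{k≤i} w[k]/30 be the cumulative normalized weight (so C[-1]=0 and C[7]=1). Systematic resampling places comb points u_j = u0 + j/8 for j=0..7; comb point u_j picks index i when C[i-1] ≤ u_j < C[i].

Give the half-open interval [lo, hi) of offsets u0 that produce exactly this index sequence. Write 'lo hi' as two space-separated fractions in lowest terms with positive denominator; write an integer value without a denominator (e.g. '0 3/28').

3/40 13/120

C = [0, 1/5, 7/30, 1/2, 2/3, 23/30, 1, 1]
j=0 picked index 1: u0 ∈ [0, 1/5)
j=1 picked index 2: u0 ∈ [3/40, 13/120)
j=2 picked index 3: u0 ∈ [-1/60, 1/4)
j=3 picked index 3: u0 ∈ [-17/120, 1/8)
j=4 picked index 4: u0 ∈ [0, 1/6)
j=5 picked index 5: u0 ∈ [1/24, 17/120)
j=6 picked index 6: u0 ∈ [1/60, 1/4)
j=7 picked index 6: u0 ∈ [-13/120, 1/8)
intersection: [3/40, 13/120)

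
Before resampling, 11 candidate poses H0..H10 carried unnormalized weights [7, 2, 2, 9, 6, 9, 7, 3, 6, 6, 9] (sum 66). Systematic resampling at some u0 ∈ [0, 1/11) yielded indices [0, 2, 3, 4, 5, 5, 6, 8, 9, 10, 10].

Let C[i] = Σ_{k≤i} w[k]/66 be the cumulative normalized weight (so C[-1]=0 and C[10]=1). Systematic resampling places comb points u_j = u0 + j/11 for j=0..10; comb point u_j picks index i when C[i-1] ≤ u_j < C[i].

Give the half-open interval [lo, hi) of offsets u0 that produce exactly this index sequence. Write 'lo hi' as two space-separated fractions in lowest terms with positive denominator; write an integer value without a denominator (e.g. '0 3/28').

1/22 5/66

C = [7/66, 3/22, 1/6, 10/33, 13/33, 35/66, 7/11, 15/22, 17/22, 19/22, 1]
j=0 picked index 0: u0 ∈ [0, 7/66)
j=1 picked index 2: u0 ∈ [1/22, 5/66)
j=2 picked index 3: u0 ∈ [-1/66, 4/33)
j=3 picked index 4: u0 ∈ [1/33, 4/33)
j=4 picked index 5: u0 ∈ [1/33, 1/6)
j=5 picked index 5: u0 ∈ [-2/33, 5/66)
j=6 picked index 6: u0 ∈ [-1/66, 1/11)
j=7 picked index 8: u0 ∈ [1/22, 3/22)
j=8 picked index 9: u0 ∈ [1/22, 3/22)
j=9 picked index 10: u0 ∈ [1/22, 2/11)
j=10 picked index 10: u0 ∈ [-1/22, 1/11)
intersection: [1/22, 5/66)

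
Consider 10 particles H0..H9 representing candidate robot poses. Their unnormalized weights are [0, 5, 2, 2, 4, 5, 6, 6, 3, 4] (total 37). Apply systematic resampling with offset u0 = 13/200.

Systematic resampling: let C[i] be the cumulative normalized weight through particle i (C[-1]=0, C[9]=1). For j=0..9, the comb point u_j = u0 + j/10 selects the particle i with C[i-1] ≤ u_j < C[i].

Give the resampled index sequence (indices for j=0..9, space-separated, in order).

C = [0, 5/37, 7/37, 9/37, 13/37, 18/37, 24/37, 30/37, 33/37, 1]
j=0: u_0=13/200 ∈ [0, 5/37) → index 1
j=1: u_1=33/200 ∈ [5/37, 7/37) → index 2
j=2: u_2=53/200 ∈ [9/37, 13/37) → index 4
j=3: u_3=73/200 ∈ [13/37, 18/37) → index 5
j=4: u_4=93/200 ∈ [13/37, 18/37) → index 5
j=5: u_5=113/200 ∈ [18/37, 24/37) → index 6
j=6: u_6=133/200 ∈ [24/37, 30/37) → index 7
j=7: u_7=153/200 ∈ [24/37, 30/37) → index 7
j=8: u_8=173/200 ∈ [30/37, 33/37) → index 8
j=9: u_9=193/200 ∈ [33/37, 1) → index 9

1 2 4 5 5 6 7 7 8 9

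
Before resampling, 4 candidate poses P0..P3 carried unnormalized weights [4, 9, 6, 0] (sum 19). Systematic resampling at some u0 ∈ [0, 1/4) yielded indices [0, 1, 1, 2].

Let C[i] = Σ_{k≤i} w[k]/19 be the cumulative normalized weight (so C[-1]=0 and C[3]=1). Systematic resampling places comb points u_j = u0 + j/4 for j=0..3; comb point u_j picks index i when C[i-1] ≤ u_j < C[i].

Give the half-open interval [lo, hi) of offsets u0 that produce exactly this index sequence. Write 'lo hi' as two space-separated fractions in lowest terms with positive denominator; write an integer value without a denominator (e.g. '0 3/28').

C = [4/19, 13/19, 1, 1]
j=0 picked index 0: u0 ∈ [0, 4/19)
j=1 picked index 1: u0 ∈ [-3/76, 33/76)
j=2 picked index 1: u0 ∈ [-11/38, 7/38)
j=3 picked index 2: u0 ∈ [-5/76, 1/4)
intersection: [0, 7/38)

0 7/38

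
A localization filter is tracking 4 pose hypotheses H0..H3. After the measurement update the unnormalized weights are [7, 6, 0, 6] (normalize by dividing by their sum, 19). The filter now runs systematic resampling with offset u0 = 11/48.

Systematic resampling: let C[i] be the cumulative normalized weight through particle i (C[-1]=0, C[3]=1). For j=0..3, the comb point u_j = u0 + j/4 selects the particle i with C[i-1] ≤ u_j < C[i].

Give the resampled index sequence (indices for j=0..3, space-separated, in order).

0 1 3 3

C = [7/19, 13/19, 13/19, 1]
j=0: u_0=11/48 ∈ [0, 7/19) → index 0
j=1: u_1=23/48 ∈ [7/19, 13/19) → index 1
j=2: u_2=35/48 ∈ [13/19, 1) → index 3
j=3: u_3=47/48 ∈ [13/19, 1) → index 3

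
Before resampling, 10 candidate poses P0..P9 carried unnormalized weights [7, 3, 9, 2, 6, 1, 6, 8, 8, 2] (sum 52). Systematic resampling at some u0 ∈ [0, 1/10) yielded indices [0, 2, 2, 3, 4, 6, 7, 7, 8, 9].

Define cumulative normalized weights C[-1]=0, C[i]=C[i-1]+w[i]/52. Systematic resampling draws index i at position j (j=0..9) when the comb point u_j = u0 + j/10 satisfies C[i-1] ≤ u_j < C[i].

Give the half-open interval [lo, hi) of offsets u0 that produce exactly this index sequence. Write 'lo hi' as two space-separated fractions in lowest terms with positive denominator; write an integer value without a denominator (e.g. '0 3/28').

6/65 1/10

C = [7/52, 5/26, 19/52, 21/52, 27/52, 7/13, 17/26, 21/26, 25/26, 1]
j=0 picked index 0: u0 ∈ [0, 7/52)
j=1 picked index 2: u0 ∈ [6/65, 69/260)
j=2 picked index 2: u0 ∈ [-1/130, 43/260)
j=3 picked index 3: u0 ∈ [17/260, 27/260)
j=4 picked index 4: u0 ∈ [1/260, 31/260)
j=5 picked index 6: u0 ∈ [1/26, 2/13)
j=6 picked index 7: u0 ∈ [7/130, 27/130)
j=7 picked index 7: u0 ∈ [-3/65, 7/65)
j=8 picked index 8: u0 ∈ [1/130, 21/130)
j=9 picked index 9: u0 ∈ [4/65, 1/10)
intersection: [6/65, 1/10)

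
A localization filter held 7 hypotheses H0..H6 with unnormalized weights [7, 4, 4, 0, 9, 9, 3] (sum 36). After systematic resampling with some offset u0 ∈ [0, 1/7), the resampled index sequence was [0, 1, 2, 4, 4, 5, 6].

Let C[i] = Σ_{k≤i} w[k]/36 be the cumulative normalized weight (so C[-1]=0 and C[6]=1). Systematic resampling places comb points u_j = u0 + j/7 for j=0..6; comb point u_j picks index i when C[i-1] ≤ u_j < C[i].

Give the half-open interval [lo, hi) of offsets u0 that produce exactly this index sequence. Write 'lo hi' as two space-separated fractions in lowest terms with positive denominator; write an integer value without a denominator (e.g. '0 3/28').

C = [7/36, 11/36, 5/12, 5/12, 2/3, 11/12, 1]
j=0 picked index 0: u0 ∈ [0, 7/36)
j=1 picked index 1: u0 ∈ [13/252, 41/252)
j=2 picked index 2: u0 ∈ [5/252, 11/84)
j=3 picked index 4: u0 ∈ [-1/84, 5/21)
j=4 picked index 4: u0 ∈ [-13/84, 2/21)
j=5 picked index 5: u0 ∈ [-1/21, 17/84)
j=6 picked index 6: u0 ∈ [5/84, 1/7)
intersection: [5/84, 2/21)

5/84 2/21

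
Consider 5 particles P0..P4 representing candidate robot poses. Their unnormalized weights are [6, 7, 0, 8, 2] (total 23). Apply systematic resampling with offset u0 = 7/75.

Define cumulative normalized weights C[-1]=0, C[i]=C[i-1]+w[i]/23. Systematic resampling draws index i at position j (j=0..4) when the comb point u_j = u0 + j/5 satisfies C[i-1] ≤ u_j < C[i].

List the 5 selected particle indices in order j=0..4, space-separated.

0 1 1 3 3

C = [6/23, 13/23, 13/23, 21/23, 1]
j=0: u_0=7/75 ∈ [0, 6/23) → index 0
j=1: u_1=22/75 ∈ [6/23, 13/23) → index 1
j=2: u_2=37/75 ∈ [6/23, 13/23) → index 1
j=3: u_3=52/75 ∈ [13/23, 21/23) → index 3
j=4: u_4=67/75 ∈ [13/23, 21/23) → index 3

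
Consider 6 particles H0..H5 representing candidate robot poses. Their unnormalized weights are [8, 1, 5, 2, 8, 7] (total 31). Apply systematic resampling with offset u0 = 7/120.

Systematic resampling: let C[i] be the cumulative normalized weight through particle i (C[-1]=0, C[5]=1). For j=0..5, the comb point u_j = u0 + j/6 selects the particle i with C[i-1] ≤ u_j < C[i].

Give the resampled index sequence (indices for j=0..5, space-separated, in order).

C = [8/31, 9/31, 14/31, 16/31, 24/31, 1]
j=0: u_0=7/120 ∈ [0, 8/31) → index 0
j=1: u_1=9/40 ∈ [0, 8/31) → index 0
j=2: u_2=47/120 ∈ [9/31, 14/31) → index 2
j=3: u_3=67/120 ∈ [16/31, 24/31) → index 4
j=4: u_4=29/40 ∈ [16/31, 24/31) → index 4
j=5: u_5=107/120 ∈ [24/31, 1) → index 5

0 0 2 4 4 5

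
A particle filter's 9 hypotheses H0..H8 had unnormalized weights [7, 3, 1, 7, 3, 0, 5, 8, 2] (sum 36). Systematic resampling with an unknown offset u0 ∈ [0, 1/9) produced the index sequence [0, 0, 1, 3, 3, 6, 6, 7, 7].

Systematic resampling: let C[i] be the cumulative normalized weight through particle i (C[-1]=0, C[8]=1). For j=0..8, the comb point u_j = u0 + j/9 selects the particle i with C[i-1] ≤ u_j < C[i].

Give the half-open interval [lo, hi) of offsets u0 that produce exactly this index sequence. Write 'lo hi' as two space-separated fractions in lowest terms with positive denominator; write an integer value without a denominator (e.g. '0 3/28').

1/36 1/18

C = [7/36, 5/18, 11/36, 1/2, 7/12, 7/12, 13/18, 17/18, 1]
j=0 picked index 0: u0 ∈ [0, 7/36)
j=1 picked index 0: u0 ∈ [-1/9, 1/12)
j=2 picked index 1: u0 ∈ [-1/36, 1/18)
j=3 picked index 3: u0 ∈ [-1/36, 1/6)
j=4 picked index 3: u0 ∈ [-5/36, 1/18)
j=5 picked index 6: u0 ∈ [1/36, 1/6)
j=6 picked index 6: u0 ∈ [-1/12, 1/18)
j=7 picked index 7: u0 ∈ [-1/18, 1/6)
j=8 picked index 7: u0 ∈ [-1/6, 1/18)
intersection: [1/36, 1/18)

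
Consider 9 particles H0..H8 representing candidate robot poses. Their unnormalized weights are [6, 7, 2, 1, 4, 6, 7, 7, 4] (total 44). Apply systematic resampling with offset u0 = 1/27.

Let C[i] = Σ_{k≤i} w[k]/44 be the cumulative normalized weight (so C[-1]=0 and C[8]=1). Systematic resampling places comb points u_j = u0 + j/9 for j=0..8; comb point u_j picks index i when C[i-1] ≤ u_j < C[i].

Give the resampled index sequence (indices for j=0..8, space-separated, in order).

C = [3/22, 13/44, 15/44, 4/11, 5/11, 13/22, 3/4, 10/11, 1]
j=0: u_0=1/27 ∈ [0, 3/22) → index 0
j=1: u_1=4/27 ∈ [3/22, 13/44) → index 1
j=2: u_2=7/27 ∈ [3/22, 13/44) → index 1
j=3: u_3=10/27 ∈ [4/11, 5/11) → index 4
j=4: u_4=13/27 ∈ [5/11, 13/22) → index 5
j=5: u_5=16/27 ∈ [13/22, 3/4) → index 6
j=6: u_6=19/27 ∈ [13/22, 3/4) → index 6
j=7: u_7=22/27 ∈ [3/4, 10/11) → index 7
j=8: u_8=25/27 ∈ [10/11, 1) → index 8

0 1 1 4 5 6 6 7 8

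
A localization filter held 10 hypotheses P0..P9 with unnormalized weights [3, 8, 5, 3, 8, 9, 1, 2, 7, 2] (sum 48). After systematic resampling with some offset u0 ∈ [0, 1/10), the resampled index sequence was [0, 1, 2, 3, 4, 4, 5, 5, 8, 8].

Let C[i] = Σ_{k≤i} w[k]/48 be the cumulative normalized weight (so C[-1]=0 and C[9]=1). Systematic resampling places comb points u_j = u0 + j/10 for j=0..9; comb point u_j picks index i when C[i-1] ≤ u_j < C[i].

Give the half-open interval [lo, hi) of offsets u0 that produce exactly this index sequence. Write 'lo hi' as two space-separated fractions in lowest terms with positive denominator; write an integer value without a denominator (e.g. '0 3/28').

1/30 1/20

C = [1/16, 11/48, 1/3, 19/48, 9/16, 3/4, 37/48, 13/16, 23/24, 1]
j=0 picked index 0: u0 ∈ [0, 1/16)
j=1 picked index 1: u0 ∈ [-3/80, 31/240)
j=2 picked index 2: u0 ∈ [7/240, 2/15)
j=3 picked index 3: u0 ∈ [1/30, 23/240)
j=4 picked index 4: u0 ∈ [-1/240, 13/80)
j=5 picked index 4: u0 ∈ [-5/48, 1/16)
j=6 picked index 5: u0 ∈ [-3/80, 3/20)
j=7 picked index 5: u0 ∈ [-11/80, 1/20)
j=8 picked index 8: u0 ∈ [1/80, 19/120)
j=9 picked index 8: u0 ∈ [-7/80, 7/120)
intersection: [1/30, 1/20)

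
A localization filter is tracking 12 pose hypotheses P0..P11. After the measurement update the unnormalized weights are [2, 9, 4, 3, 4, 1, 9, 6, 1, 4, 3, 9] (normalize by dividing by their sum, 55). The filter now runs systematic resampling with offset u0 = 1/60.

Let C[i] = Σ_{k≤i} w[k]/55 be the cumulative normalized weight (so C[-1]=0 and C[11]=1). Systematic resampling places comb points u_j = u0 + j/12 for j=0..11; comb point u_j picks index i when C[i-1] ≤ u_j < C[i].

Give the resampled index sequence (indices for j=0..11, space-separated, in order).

C = [2/55, 1/5, 3/11, 18/55, 2/5, 23/55, 32/55, 38/55, 39/55, 43/55, 46/55, 1]
j=0: u_0=1/60 ∈ [0, 2/55) → index 0
j=1: u_1=1/10 ∈ [2/55, 1/5) → index 1
j=2: u_2=11/60 ∈ [2/55, 1/5) → index 1
j=3: u_3=4/15 ∈ [1/5, 3/11) → index 2
j=4: u_4=7/20 ∈ [18/55, 2/5) → index 4
j=5: u_5=13/30 ∈ [23/55, 32/55) → index 6
j=6: u_6=31/60 ∈ [23/55, 32/55) → index 6
j=7: u_7=3/5 ∈ [32/55, 38/55) → index 7
j=8: u_8=41/60 ∈ [32/55, 38/55) → index 7
j=9: u_9=23/30 ∈ [39/55, 43/55) → index 9
j=10: u_10=17/20 ∈ [46/55, 1) → index 11
j=11: u_11=14/15 ∈ [46/55, 1) → index 11

0 1 1 2 4 6 6 7 7 9 11 11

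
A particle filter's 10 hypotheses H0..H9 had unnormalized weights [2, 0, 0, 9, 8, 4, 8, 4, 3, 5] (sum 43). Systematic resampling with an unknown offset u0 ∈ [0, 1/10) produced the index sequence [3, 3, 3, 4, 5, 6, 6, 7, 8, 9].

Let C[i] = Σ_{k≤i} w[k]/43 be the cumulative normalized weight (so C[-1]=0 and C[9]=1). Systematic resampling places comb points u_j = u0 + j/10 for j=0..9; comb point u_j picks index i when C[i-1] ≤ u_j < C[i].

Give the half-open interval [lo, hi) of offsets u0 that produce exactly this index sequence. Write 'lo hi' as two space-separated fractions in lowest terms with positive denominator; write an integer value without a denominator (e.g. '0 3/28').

C = [2/43, 2/43, 2/43, 11/43, 19/43, 23/43, 31/43, 35/43, 38/43, 1]
j=0 picked index 3: u0 ∈ [2/43, 11/43)
j=1 picked index 3: u0 ∈ [-23/430, 67/430)
j=2 picked index 3: u0 ∈ [-33/215, 12/215)
j=3 picked index 4: u0 ∈ [-19/430, 61/430)
j=4 picked index 5: u0 ∈ [9/215, 29/215)
j=5 picked index 6: u0 ∈ [3/86, 19/86)
j=6 picked index 6: u0 ∈ [-14/215, 26/215)
j=7 picked index 7: u0 ∈ [9/430, 49/430)
j=8 picked index 8: u0 ∈ [3/215, 18/215)
j=9 picked index 9: u0 ∈ [-7/430, 1/10)
intersection: [2/43, 12/215)

2/43 12/215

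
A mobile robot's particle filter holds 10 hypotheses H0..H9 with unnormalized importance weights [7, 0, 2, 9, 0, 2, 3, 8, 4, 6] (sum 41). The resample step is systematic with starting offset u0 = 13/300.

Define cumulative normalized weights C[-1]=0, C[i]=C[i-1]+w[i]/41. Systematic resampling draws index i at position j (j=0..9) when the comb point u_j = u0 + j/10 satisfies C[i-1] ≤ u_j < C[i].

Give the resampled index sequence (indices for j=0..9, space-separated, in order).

0 0 3 3 5 6 7 7 8 9

C = [7/41, 7/41, 9/41, 18/41, 18/41, 20/41, 23/41, 31/41, 35/41, 1]
j=0: u_0=13/300 ∈ [0, 7/41) → index 0
j=1: u_1=43/300 ∈ [0, 7/41) → index 0
j=2: u_2=73/300 ∈ [9/41, 18/41) → index 3
j=3: u_3=103/300 ∈ [9/41, 18/41) → index 3
j=4: u_4=133/300 ∈ [18/41, 20/41) → index 5
j=5: u_5=163/300 ∈ [20/41, 23/41) → index 6
j=6: u_6=193/300 ∈ [23/41, 31/41) → index 7
j=7: u_7=223/300 ∈ [23/41, 31/41) → index 7
j=8: u_8=253/300 ∈ [31/41, 35/41) → index 8
j=9: u_9=283/300 ∈ [35/41, 1) → index 9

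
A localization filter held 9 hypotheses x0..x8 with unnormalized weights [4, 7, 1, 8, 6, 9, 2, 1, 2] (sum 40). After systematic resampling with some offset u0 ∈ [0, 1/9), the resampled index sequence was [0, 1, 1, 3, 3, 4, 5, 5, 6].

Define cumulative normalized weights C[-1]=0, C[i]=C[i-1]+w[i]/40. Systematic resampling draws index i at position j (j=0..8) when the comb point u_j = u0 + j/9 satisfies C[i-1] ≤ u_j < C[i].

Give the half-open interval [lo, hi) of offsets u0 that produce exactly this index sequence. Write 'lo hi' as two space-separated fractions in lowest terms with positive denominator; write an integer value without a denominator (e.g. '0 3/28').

0 13/360

C = [1/10, 11/40, 3/10, 1/2, 13/20, 7/8, 37/40, 19/20, 1]
j=0 picked index 0: u0 ∈ [0, 1/10)
j=1 picked index 1: u0 ∈ [-1/90, 59/360)
j=2 picked index 1: u0 ∈ [-11/90, 19/360)
j=3 picked index 3: u0 ∈ [-1/30, 1/6)
j=4 picked index 3: u0 ∈ [-13/90, 1/18)
j=5 picked index 4: u0 ∈ [-1/18, 17/180)
j=6 picked index 5: u0 ∈ [-1/60, 5/24)
j=7 picked index 5: u0 ∈ [-23/180, 7/72)
j=8 picked index 6: u0 ∈ [-1/72, 13/360)
intersection: [0, 13/360)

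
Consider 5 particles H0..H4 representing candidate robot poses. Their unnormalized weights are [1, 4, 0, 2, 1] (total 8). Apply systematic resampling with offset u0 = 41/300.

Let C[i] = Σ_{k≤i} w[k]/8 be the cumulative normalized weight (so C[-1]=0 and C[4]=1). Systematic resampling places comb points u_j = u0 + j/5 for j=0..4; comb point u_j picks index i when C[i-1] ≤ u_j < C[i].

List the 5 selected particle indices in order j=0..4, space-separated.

C = [1/8, 5/8, 5/8, 7/8, 1]
j=0: u_0=41/300 ∈ [1/8, 5/8) → index 1
j=1: u_1=101/300 ∈ [1/8, 5/8) → index 1
j=2: u_2=161/300 ∈ [1/8, 5/8) → index 1
j=3: u_3=221/300 ∈ [5/8, 7/8) → index 3
j=4: u_4=281/300 ∈ [7/8, 1) → index 4

1 1 1 3 4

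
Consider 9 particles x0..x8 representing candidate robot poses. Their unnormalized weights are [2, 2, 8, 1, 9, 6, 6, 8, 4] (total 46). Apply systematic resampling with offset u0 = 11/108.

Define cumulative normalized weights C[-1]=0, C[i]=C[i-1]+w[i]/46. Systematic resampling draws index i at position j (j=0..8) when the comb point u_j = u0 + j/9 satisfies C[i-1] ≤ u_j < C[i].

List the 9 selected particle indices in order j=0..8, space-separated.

2 2 4 4 5 6 7 7 8

C = [1/23, 2/23, 6/23, 13/46, 11/23, 14/23, 17/23, 21/23, 1]
j=0: u_0=11/108 ∈ [2/23, 6/23) → index 2
j=1: u_1=23/108 ∈ [2/23, 6/23) → index 2
j=2: u_2=35/108 ∈ [13/46, 11/23) → index 4
j=3: u_3=47/108 ∈ [13/46, 11/23) → index 4
j=4: u_4=59/108 ∈ [11/23, 14/23) → index 5
j=5: u_5=71/108 ∈ [14/23, 17/23) → index 6
j=6: u_6=83/108 ∈ [17/23, 21/23) → index 7
j=7: u_7=95/108 ∈ [17/23, 21/23) → index 7
j=8: u_8=107/108 ∈ [21/23, 1) → index 8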